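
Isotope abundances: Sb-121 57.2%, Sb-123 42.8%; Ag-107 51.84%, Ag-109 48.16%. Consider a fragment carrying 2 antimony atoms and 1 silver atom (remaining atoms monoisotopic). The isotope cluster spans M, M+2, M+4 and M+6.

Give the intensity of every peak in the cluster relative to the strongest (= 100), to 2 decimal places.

41.23 : 100.00 : 80.40 : 21.44

Antimony pattern (n=2): 0.327184 : 0.489632 : 0.183184
Silver pattern (n=1): 0.5184 : 0.4816
Convolve the two distributions (both contribute in 2-u steps):
  M: 0.327184×0.5184 = 0.169612
  M+2: 0.327184×0.4816 + 0.489632×0.5184 = 0.411397
  M+4: 0.489632×0.4816 + 0.183184×0.5184 = 0.330769
  M+6: 0.183184×0.4816 = 0.088221
Scale to base peak (0.411397) = 100: 41.23 : 100.00 : 80.40 : 21.44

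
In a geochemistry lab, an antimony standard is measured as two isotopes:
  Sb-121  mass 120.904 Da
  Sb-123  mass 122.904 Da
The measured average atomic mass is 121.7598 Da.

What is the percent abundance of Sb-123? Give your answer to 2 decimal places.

Writing the weighted mean with unknown fraction x of Sb-121:
120.904·x + 122.904·(1 − x) = 121.7598
(120.904 − 122.904)·x = 121.7598 − 122.904
x = -1.1442 / -2.000 = 0.57210 → 57.21% Sb-121, 42.79% Sb-123.

42.79%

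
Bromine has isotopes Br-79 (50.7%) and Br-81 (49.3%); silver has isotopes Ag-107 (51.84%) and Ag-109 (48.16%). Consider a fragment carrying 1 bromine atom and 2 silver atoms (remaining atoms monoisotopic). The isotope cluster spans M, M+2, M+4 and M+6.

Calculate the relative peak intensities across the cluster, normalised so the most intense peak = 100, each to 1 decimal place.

Bromine pattern (n=1): 0.5070 : 0.4930
Silver pattern (n=2): 0.26873856 : 0.49932288 : 0.23193856
Convolve the two distributions (both contribute in 2-u steps):
  M: 0.5070×0.26873856 = 0.136250
  M+2: 0.5070×0.49932288 + 0.4930×0.26873856 = 0.385645
  M+4: 0.5070×0.23193856 + 0.4930×0.49932288 = 0.363759
  M+6: 0.4930×0.23193856 = 0.114346
Scale to base peak (0.385645) = 100: 35.3 : 100.0 : 94.3 : 29.7

35.3 : 100.0 : 94.3 : 29.7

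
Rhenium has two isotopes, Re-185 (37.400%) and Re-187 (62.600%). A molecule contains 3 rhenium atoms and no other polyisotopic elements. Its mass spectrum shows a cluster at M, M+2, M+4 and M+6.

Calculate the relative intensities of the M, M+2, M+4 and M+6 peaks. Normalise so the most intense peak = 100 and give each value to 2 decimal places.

11.90 : 59.74 : 100.00 : 55.79

Each Re atom is independently Re-185 (p = 0.37400) or Re-187 (q = 0.62600); the cluster is the binomial expansion (p + q)^3.
P(M) = 0.37400^3 = 0.052314
P(M+2) = 3 × 0.37400^2 × 0.62600^1 = 0.262687
P(M+4) = 3 × 0.37400^1 × 0.62600^2 = 0.439685
P(M+6) = 0.62600^3 = 0.245314
The M+4 peak is largest (0.439685); scaling to 100 gives 11.90 : 59.74 : 100.00 : 55.79.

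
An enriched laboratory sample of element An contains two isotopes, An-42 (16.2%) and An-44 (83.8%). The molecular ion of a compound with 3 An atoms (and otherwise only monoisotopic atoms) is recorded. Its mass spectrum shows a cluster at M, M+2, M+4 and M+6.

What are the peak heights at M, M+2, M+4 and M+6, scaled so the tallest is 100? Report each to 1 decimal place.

Expanding (0.162 + 0.838)^3:
P(M) = 0.162^3 = 0.004252
P(M+2) = 3 × 0.162^2 × 0.838^1 = 0.065977
P(M+4) = 3 × 0.162^1 × 0.838^2 = 0.341291
P(M+6) = 0.838^3 = 0.588480
The M+6 peak is largest (0.588480); scaling to 100 gives 0.7 : 11.2 : 58.0 : 100.0.

0.7 : 11.2 : 58.0 : 100.0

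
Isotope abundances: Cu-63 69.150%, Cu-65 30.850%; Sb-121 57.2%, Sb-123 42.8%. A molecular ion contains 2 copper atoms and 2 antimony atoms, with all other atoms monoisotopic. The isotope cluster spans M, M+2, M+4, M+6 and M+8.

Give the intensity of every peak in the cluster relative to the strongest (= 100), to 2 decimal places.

41.86 : 100.00 : 87.67 : 33.38 : 4.66

Copper pattern (n=2): 0.47817225 : 0.4266555 : 0.09517225
Antimony pattern (n=2): 0.327184 : 0.489632 : 0.183184
Convolve the two distributions (both contribute in 2-u steps):
  M: 0.47817225×0.327184 = 0.156450
  M+2: 0.47817225×0.489632 + 0.4266555×0.327184 = 0.373723
  M+4: 0.47817225×0.183184 + 0.4266555×0.489632 + 0.09517225×0.327184 = 0.327637
  M+6: 0.4266555×0.183184 + 0.09517225×0.489632 = 0.124756
  M+8: 0.09517225×0.183184 = 0.017434
Scale to base peak (0.373723) = 100: 41.86 : 100.00 : 87.67 : 33.38 : 4.66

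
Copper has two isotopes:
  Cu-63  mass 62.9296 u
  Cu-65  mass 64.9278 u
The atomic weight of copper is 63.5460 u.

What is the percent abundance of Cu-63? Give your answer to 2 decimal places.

69.15%

Writing the weighted mean with unknown fraction x of Cu-63:
62.9296·x + 64.9278·(1 − x) = 63.5460
(62.9296 − 64.9278)·x = 63.5460 − 64.9278
x = -1.3818 / -1.9982 = 0.69152 → 69.15% Cu-63, 30.85% Cu-65.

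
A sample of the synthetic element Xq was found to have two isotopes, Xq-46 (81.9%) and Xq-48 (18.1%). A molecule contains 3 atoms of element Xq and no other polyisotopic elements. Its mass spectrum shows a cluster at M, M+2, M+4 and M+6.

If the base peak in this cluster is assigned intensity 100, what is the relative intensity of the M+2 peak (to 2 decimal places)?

66.30

(0.819 + 0.181)^3 gives M 0.5494, M+2 0.3642, M+4 0.0805, M+6 0.0059; the largest is M.
P(M) = C(3,0) × 0.819^3 × 0.181^0 = 1 × 0.54935326 × 1.0000 = 0.549353 (base)
P(M+2) = C(3,1) × 0.819^2 × 0.181^1 = 3 × 0.670761 × 0.1810 = 0.364223
Relative intensity = 0.364223 / 0.549353 × 100 = 66.30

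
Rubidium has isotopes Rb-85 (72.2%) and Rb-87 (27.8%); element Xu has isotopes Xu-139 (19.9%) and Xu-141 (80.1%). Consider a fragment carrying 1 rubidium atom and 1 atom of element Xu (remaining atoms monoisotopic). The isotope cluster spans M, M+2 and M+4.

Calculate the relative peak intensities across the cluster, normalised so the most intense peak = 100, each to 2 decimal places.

22.67 : 100.00 : 35.14

Rubidium pattern (n=1): 0.7220 : 0.2780
Element Xu pattern (n=1): 0.1990 : 0.8010
Convolve the two distributions (both contribute in 2-u steps):
  M: 0.7220×0.1990 = 0.143678
  M+2: 0.7220×0.8010 + 0.2780×0.1990 = 0.633644
  M+4: 0.2780×0.8010 = 0.222678
Scale to base peak (0.633644) = 100: 22.67 : 100.00 : 35.14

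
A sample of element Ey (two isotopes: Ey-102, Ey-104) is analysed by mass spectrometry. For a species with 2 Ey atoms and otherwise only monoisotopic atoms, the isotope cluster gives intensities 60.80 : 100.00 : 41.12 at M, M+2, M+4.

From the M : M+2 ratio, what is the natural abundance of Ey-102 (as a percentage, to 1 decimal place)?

54.9%

If p is the fraction of Ey that is Ey-102, then I(M+2)/I(M) = [C(2,1)·p^1·(1−p)] / p^2 = 2·(1−p)/p = 100.00/60.80 = 1.6447
(1−p)/p = 1.6447/2 = 0.8224  ⇒  p = 1/(1 + 0.8224) = 0.5487
Ey-102: 54.9%, Ey-104: 45.1%.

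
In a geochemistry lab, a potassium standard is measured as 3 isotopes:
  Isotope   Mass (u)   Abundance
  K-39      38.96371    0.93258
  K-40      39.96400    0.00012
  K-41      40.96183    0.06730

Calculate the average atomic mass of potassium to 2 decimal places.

39.10 u

The abundance-weighted mean is 0.93258 × 38.96371 + 0.00012 × 39.96400 + 0.06730 × 40.96183
= 36.336777 + 0.004796 + 2.756731 = 39.098304 u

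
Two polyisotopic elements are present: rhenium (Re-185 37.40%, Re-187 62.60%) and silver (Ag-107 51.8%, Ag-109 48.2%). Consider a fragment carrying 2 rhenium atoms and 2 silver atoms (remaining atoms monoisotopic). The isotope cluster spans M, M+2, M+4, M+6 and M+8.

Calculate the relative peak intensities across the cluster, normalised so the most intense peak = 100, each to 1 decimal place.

10.1 : 52.6 : 100.0 : 82.0 : 24.5

Rhenium pattern (n=2): 0.139876 : 0.468248 : 0.391876
Silver pattern (n=2): 0.268324 : 0.499352 : 0.232324
Convolve the two distributions (both contribute in 2-u steps):
  M: 0.139876×0.268324 = 0.037532
  M+2: 0.139876×0.499352 + 0.468248×0.268324 = 0.195490
  M+4: 0.139876×0.232324 + 0.468248×0.499352 + 0.391876×0.268324 = 0.371467
  M+6: 0.468248×0.232324 + 0.391876×0.499352 = 0.304469
  M+8: 0.391876×0.232324 = 0.091042
Scale to base peak (0.371467) = 100: 10.1 : 52.6 : 100.0 : 82.0 : 24.5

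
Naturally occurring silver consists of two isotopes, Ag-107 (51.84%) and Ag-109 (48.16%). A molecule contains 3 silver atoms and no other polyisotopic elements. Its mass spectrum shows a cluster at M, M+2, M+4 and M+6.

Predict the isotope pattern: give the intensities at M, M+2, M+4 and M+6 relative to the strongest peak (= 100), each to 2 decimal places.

The 3 Ag atoms are independent, so intensities follow the terms of (0.5184 + 0.4816)^3.
P(M) = 0.5184^3 = 0.139314
P(M+2) = 3 × 0.5184^2 × 0.4816^1 = 0.388273
P(M+4) = 3 × 0.5184^1 × 0.4816^2 = 0.360711
P(M+6) = 0.4816^3 = 0.111702
The M+2 peak is largest (0.388273); scaling to 100 gives 35.88 : 100.00 : 92.90 : 28.77.

35.88 : 100.00 : 92.90 : 28.77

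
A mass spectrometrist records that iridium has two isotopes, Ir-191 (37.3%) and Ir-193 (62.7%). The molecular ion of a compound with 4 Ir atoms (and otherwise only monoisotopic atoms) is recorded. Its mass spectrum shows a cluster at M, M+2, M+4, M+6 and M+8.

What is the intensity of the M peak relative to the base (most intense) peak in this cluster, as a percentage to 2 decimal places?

Term probabilities: M 0.0194, M+2 0.1302, M+4 0.3282, M+6 0.3678, M+8 0.1546. Base peak = M+6.
P(M+6) = C(4,3) × 0.373^1 × 0.627^3 = 4 × 0.3730 × 0.24649188 = 0.367766 (base)
P(M) = C(4,0) × 0.373^4 × 0.627^0 = 1 × 0.01935688 × 1.0000 = 0.019357
Relative intensity = 0.019357 / 0.367766 × 100 = 5.26

5.26%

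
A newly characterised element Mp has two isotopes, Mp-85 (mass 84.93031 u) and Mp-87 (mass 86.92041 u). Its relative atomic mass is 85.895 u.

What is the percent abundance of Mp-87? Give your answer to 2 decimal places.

Writing the weighted mean with unknown fraction x of Mp-85:
84.93031·x + 86.92041·(1 − x) = 85.895
(84.93031 − 86.92041)·x = 85.895 − 86.92041
x = -1.02541 / -1.99010 = 0.51526 → 51.53% Mp-85, 48.47% Mp-87.

48.47%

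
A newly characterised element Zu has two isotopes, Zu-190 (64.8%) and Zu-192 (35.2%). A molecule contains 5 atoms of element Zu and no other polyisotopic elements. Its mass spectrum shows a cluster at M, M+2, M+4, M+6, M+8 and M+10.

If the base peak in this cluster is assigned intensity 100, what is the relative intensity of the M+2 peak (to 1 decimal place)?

92.0

Binomial terms of (0.648 + 0.352)^5: M 0.1143, M+2 0.3103, M+4 0.3371, M+6 0.1831, M+8 0.0497, M+10 0.0054 → M+4 is the base peak.
P(M+4) = C(5,2) × 0.648^3 × 0.352^2 = 10 × 0.27209779 × 0.123904 = 0.337140 (base)
P(M+2) = C(5,1) × 0.648^4 × 0.352^1 = 5 × 0.17631937 × 0.3520 = 0.310322
Relative intensity = 0.310322 / 0.337140 × 100 = 92.0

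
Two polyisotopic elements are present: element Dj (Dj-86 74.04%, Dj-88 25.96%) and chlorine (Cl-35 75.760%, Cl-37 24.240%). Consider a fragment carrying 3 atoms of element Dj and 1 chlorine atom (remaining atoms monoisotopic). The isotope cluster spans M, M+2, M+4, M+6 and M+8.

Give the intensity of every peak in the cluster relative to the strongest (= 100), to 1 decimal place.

72.9 : 100.0 : 51.4 : 11.7 : 1.0

Element Dj pattern (n=3): 0.40588148 : 0.42693205 : 0.14969147 : 0.017495
Chlorine pattern (n=1): 0.7576 : 0.2424
Convolve the two distributions (both contribute in 2-u steps):
  M: 0.40588148×0.7576 = 0.307496
  M+2: 0.40588148×0.2424 + 0.42693205×0.7576 = 0.421829
  M+4: 0.42693205×0.2424 + 0.14969147×0.7576 = 0.216895
  M+6: 0.14969147×0.2424 + 0.017495×0.7576 = 0.049539
  M+8: 0.017495×0.2424 = 0.004241
Scale to base peak (0.421829) = 100: 72.9 : 100.0 : 51.4 : 11.7 : 1.0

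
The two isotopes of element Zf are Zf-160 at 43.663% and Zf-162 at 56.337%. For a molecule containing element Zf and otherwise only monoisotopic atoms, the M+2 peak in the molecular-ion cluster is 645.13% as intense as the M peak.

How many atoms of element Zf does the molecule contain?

With n Zf atoms, P(M+2)/P(M) = C(n,1)·p^(n−1)q / p^n = n·q/p = n · 0.56337/0.43663.
n = 6.4513 × 0.43663/0.56337 = 5.00 ≈ 5

5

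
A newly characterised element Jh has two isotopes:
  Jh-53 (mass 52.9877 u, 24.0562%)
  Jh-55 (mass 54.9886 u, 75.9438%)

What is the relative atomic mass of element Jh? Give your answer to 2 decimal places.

54.51 u

Average mass = Σ (abundance × isotope mass) = 0.240562 × 52.9877 + 0.759438 × 54.9886
= 12.74683 + 41.76043 = 54.50726 u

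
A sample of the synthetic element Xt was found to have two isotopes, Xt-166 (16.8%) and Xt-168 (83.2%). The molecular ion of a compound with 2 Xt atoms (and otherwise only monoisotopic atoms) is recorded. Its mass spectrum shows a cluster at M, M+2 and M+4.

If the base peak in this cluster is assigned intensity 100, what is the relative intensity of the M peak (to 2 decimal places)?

Term probabilities: M 0.0282, M+2 0.2796, M+4 0.6922. Base peak = M+4.
P(M+4) = C(2,2) × 0.168^0 × 0.832^2 = 1 × 1.0000 × 0.692224 = 0.692224 (base)
P(M) = C(2,0) × 0.168^2 × 0.832^0 = 1 × 0.028224 × 1.0000 = 0.028224
Relative intensity = 0.028224 / 0.692224 × 100 = 4.08

4.08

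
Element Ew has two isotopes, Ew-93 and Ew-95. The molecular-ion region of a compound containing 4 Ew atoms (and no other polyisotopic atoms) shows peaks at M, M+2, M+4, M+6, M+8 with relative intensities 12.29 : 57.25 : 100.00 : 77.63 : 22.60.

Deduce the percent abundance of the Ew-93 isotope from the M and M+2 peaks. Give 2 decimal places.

Let p = fractional abundance of Ew-93. I(M+2)/I(M) = [C(4,1)·p^3·(1−p)] / p^4 = 4·(1−p)/p = 57.25/12.29 = 4.6583
(1−p)/p = 4.6583/4 = 1.1646  ⇒  p = 1/(1 + 1.1646) = 0.4620
Ew-93: 46.20%, Ew-95: 53.80%.

46.20%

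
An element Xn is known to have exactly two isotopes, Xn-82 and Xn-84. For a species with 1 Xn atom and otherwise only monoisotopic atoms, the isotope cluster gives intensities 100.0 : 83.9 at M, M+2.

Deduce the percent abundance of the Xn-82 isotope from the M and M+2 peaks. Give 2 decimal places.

54.38%

Let p = fractional abundance of Xn-82. I(M+2)/I(M) = [C(1,1)·p^0·(1−p)] / p^1 = 1·(1−p)/p = 83.9/100.0 = 0.8390
(1−p)/p = 0.8390/1 = 0.8390  ⇒  p = 1/(1 + 0.8390) = 0.5438
Xn-82: 54.38%, Xn-84: 45.62%.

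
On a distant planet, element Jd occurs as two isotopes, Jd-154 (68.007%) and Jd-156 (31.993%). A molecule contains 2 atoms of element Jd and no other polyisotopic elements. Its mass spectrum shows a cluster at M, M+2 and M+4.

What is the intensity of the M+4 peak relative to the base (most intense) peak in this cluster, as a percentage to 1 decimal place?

(0.68007 + 0.31993)^2 gives M 0.4625, M+2 0.4351, M+4 0.1024; the largest is M.
P(M) = C(2,0) × 0.68007^2 × 0.31993^0 = 1 × 0.4624952 × 1.0000 = 0.462495 (base)
P(M+4) = C(2,2) × 0.68007^0 × 0.31993^2 = 1 × 1.0000 × 0.1023552 = 0.102355
Relative intensity = 0.102355 / 0.462495 × 100 = 22.1

22.1%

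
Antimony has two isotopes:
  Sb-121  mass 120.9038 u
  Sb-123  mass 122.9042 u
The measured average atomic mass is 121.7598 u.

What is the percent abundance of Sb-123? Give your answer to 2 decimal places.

Writing the weighted mean with unknown fraction x of Sb-121:
120.9038·x + 122.9042·(1 − x) = 121.7598
(120.9038 − 122.9042)·x = 121.7598 − 122.9042
x = -1.1444 / -2.0004 = 0.57209 → 57.21% Sb-121, 42.79% Sb-123.

42.79%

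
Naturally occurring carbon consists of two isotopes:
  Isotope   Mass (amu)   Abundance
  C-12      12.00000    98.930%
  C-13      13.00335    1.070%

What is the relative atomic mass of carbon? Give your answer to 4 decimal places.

12.0107 amu

Average mass = Σ (abundance × isotope mass) = 0.98930 × 12.00000 + 0.01070 × 13.00335
= 11.871600 + 0.139136 = 12.010736 amu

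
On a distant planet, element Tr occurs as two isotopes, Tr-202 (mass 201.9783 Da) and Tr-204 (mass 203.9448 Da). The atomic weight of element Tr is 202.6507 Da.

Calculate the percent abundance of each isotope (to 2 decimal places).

Let x be the fractional abundance of Tr-202; then Tr-204 has abundance 1 − x.
201.9783·x + 203.9448·(1 − x) = 202.6507
(201.9783 − 203.9448)·x = 202.6507 − 203.9448
x = -1.2941 / -1.9665 = 0.65807 → 65.81% Tr-202, 34.19% Tr-204.

Tr-202: 65.81%, Tr-204: 34.19%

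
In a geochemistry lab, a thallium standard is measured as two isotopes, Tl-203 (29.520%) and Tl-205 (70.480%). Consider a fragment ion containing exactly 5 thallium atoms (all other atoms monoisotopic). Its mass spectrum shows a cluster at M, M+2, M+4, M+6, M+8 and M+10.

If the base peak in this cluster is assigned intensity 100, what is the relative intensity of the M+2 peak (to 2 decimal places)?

7.35

(0.29520 + 0.70480)^5 gives M 0.0022, M+2 0.0268, M+4 0.1278, M+6 0.3051, M+8 0.3642, M+10 0.1739; the largest is M+8.
P(M+8) = C(5,4) × 0.29520^1 × 0.70480^4 = 5 × 0.2952 × 0.24675365 = 0.364208 (base)
P(M+2) = C(5,1) × 0.29520^4 × 0.70480^1 = 5 × 0.00759391 × 0.7048 = 0.026761
Relative intensity = 0.026761 / 0.364208 × 100 = 7.35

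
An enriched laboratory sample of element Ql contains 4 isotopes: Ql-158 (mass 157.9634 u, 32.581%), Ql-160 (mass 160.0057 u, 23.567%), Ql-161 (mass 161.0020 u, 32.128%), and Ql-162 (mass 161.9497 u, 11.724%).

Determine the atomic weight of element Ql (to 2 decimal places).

159.89 u

The abundance-weighted mean is 0.32581 × 157.9634 + 0.23567 × 160.0057 + 0.32128 × 161.0020 + 0.11724 × 161.9497
= 51.46606 + 37.70854 + 51.72672 + 18.98698 = 159.88830 u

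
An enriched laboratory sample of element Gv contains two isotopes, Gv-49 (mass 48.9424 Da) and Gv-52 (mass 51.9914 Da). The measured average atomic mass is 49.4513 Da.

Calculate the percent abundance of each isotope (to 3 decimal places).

Gv-49: 83.309%, Gv-52: 16.691%

Let x be the fractional abundance of Gv-49; then Gv-52 has abundance 1 − x.
48.9424·x + 51.9914·(1 − x) = 49.4513
(48.9424 − 51.9914)·x = 49.4513 − 51.9914
x = -2.5401 / -3.0490 = 0.83309 → 83.309% Gv-49, 16.691% Gv-52.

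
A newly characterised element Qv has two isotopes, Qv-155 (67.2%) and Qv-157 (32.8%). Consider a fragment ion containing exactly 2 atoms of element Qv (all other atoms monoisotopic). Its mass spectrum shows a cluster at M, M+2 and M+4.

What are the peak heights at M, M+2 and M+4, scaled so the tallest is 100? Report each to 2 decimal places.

The 2 Qv atoms are independent, so intensities follow the terms of (0.672 + 0.328)^2.
P(M) = 0.672^2 = 0.451584
P(M+2) = 2 × 0.672^1 × 0.328^1 = 0.440832
P(M+4) = 0.328^2 = 0.107584
The M peak is largest (0.451584); scaling to 100 gives 100.00 : 97.62 : 23.82.

100.00 : 97.62 : 23.82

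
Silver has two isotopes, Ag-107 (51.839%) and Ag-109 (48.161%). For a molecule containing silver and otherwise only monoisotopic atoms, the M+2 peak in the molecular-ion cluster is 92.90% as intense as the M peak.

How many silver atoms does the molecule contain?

For n independent Ag atoms, I(M+2)/I(M) = n · (abundance Ag-109) / (abundance Ag-107) = n · 0.48161/0.51839.
n = 0.9290 × 0.51839/0.48161 = 1.00 ≈ 1

1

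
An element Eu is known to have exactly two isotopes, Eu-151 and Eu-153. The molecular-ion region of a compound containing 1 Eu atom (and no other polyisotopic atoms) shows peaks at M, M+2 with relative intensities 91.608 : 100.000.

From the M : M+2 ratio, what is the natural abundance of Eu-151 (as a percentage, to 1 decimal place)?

47.8%

If p is the fraction of Eu that is Eu-151, then I(M+2)/I(M) = [C(1,1)·p^0·(1−p)] / p^1 = 1·(1−p)/p = 100.000/91.608 = 1.0916
(1−p)/p = 1.0916/1 = 1.0916  ⇒  p = 1/(1 + 1.0916) = 0.4781
Eu-151: 47.8%, Eu-153: 52.2%.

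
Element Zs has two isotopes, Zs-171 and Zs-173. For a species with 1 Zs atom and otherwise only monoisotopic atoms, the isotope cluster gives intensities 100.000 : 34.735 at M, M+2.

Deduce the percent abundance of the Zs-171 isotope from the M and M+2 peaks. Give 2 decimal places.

74.22%

Let p = fractional abundance of Zs-171. I(M+2)/I(M) = [C(1,1)·p^0·(1−p)] / p^1 = 1·(1−p)/p = 34.735/100.000 = 0.3473
(1−p)/p = 0.3473/1 = 0.3473  ⇒  p = 1/(1 + 0.3473) = 0.7422
Zs-171: 74.22%, Zs-173: 25.78%.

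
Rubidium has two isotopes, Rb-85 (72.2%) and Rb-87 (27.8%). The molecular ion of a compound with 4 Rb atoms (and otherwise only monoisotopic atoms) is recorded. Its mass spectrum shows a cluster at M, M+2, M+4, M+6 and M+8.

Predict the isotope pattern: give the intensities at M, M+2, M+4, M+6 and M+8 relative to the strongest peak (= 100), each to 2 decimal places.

64.93 : 100.00 : 57.76 : 14.83 : 1.43

The 4 Rb atoms are independent, so intensities follow the terms of (0.722 + 0.278)^4.
P(M) = 0.722^4 = 0.271737
P(M+2) = 4 × 0.722^3 × 0.278^1 = 0.418520
P(M+4) = 6 × 0.722^2 × 0.278^2 = 0.241721
P(M+6) = 4 × 0.722^1 × 0.278^3 = 0.062049
P(M+8) = 0.278^4 = 0.005973
The M+2 peak is largest (0.418520); scaling to 100 gives 64.93 : 100.00 : 57.76 : 14.83 : 1.43.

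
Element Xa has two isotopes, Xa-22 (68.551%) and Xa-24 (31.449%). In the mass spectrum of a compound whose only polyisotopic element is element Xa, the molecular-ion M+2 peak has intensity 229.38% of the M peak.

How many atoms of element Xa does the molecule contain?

5

With n Xa atoms, P(M+2)/P(M) = C(n,1)·p^(n−1)q / p^n = n·q/p = n · 0.31449/0.68551.
n = 2.2938 × 0.68551/0.31449 = 5.00 ≈ 5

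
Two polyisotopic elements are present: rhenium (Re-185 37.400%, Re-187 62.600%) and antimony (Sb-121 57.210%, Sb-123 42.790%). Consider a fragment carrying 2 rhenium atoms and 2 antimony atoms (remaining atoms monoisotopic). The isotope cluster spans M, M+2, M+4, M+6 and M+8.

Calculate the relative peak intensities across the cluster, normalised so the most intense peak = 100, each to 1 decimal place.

Rhenium pattern (n=2): 0.139876 : 0.468248 : 0.391876
Antimony pattern (n=2): 0.32729841 : 0.48960318 : 0.18309841
Convolve the two distributions (both contribute in 2-u steps):
  M: 0.139876×0.32729841 = 0.045781
  M+2: 0.139876×0.48960318 + 0.468248×0.32729841 = 0.221741
  M+4: 0.139876×0.18309841 + 0.468248×0.48960318 + 0.391876×0.32729841 = 0.383127
  M+6: 0.468248×0.18309841 + 0.391876×0.48960318 = 0.277599
  M+8: 0.391876×0.18309841 = 0.071752
Scale to base peak (0.383127) = 100: 11.9 : 57.9 : 100.0 : 72.5 : 18.7

11.9 : 57.9 : 100.0 : 72.5 : 18.7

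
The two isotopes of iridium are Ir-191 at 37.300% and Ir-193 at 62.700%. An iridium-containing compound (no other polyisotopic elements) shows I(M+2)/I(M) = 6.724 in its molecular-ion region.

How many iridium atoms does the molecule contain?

4

The M+2/M ratio from n Ir atoms is n · q/p = n · 0.62700/0.37300.
n = 6.724 × 0.37300/0.62700 = 4.00 ≈ 4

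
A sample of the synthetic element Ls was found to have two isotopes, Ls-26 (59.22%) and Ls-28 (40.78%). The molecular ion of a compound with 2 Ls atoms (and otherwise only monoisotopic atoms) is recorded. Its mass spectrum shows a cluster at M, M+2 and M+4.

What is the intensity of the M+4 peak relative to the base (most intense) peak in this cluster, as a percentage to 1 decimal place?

34.4%

(0.5922 + 0.4078)^2 gives M 0.3507, M+2 0.4830, M+4 0.1663; the largest is M+2.
P(M+2) = C(2,1) × 0.5922^1 × 0.4078^1 = 2 × 0.5922 × 0.4078 = 0.482998 (base)
P(M+4) = C(2,2) × 0.5922^0 × 0.4078^2 = 1 × 1.0000 × 0.16630084 = 0.166301
Relative intensity = 0.166301 / 0.482998 × 100 = 34.4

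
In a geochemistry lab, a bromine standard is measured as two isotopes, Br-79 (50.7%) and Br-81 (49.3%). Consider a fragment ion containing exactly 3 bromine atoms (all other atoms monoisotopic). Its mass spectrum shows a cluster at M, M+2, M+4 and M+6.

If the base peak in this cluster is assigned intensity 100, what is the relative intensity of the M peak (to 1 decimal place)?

34.3

Binomial terms of (0.507 + 0.493)^3: M 0.1303, M+2 0.3802, M+4 0.3697, M+6 0.1198 → M+2 is the base peak.
P(M+2) = C(3,1) × 0.507^2 × 0.493^1 = 3 × 0.257049 × 0.4930 = 0.380175 (base)
P(M) = C(3,0) × 0.507^3 × 0.493^0 = 1 × 0.13032384 × 1.0000 = 0.130324
Relative intensity = 0.130324 / 0.380175 × 100 = 34.3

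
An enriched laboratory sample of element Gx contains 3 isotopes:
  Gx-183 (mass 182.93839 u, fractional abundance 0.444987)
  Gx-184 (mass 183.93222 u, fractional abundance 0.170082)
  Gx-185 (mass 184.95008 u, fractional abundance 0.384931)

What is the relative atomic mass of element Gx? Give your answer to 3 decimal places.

183.882 u

Weight each isotope mass by its fractional abundance: 0.444987 × 182.93839 + 0.170082 × 183.93222 + 0.384931 × 184.95008
= 81.405205 + 31.283560 + 71.193019 = 183.881784 u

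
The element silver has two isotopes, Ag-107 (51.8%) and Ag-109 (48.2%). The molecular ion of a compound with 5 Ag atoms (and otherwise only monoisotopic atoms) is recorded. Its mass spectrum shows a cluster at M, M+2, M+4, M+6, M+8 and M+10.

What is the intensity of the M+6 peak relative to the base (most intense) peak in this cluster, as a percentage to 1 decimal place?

93.1%

Binomial terms of (0.518 + 0.482)^5: M 0.0373, M+2 0.1735, M+4 0.3229, M+6 0.3005, M+8 0.1398, M+10 0.0260 → M+4 is the base peak.
P(M+4) = C(5,2) × 0.518^3 × 0.482^2 = 10 × 0.13899183 × 0.232324 = 0.322911 (base)
P(M+6) = C(5,3) × 0.518^2 × 0.482^3 = 10 × 0.268324 × 0.11198017 = 0.300470
Relative intensity = 0.300470 / 0.322911 × 100 = 93.1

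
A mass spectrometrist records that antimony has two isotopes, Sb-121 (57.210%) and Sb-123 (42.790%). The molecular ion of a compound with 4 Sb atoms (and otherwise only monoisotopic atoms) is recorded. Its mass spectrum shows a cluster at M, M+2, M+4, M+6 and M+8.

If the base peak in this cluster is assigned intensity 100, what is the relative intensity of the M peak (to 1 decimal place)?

29.8

(0.57210 + 0.42790)^4 gives M 0.1071, M+2 0.3205, M+4 0.3596, M+6 0.1793, M+8 0.0335; the largest is M+4.
P(M+4) = C(4,2) × 0.57210^2 × 0.42790^2 = 6 × 0.32729841 × 0.18309841 = 0.359567 (base)
P(M) = C(4,0) × 0.57210^4 × 0.42790^0 = 1 × 0.10712425 × 1.0000 = 0.107124
Relative intensity = 0.107124 / 0.359567 × 100 = 29.8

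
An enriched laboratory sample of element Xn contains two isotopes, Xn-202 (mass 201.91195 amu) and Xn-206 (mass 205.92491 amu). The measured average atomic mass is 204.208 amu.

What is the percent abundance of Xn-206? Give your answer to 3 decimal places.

Let x be the fractional abundance of Xn-202; then Xn-206 has abundance 1 − x.
201.91195·x + 205.92491·(1 − x) = 204.208
(201.91195 − 205.92491)·x = 204.208 − 205.92491
x = -1.71691 / -4.01296 = 0.42784 → 42.784% Xn-202, 57.216% Xn-206.

57.216%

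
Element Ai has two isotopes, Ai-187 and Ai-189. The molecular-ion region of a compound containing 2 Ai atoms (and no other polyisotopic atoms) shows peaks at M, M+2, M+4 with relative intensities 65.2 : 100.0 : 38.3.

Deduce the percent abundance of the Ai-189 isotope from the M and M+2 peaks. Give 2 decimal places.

If p is the fraction of Ai that is Ai-187, then I(M+2)/I(M) = [C(2,1)·p^1·(1−p)] / p^2 = 2·(1−p)/p = 100.0/65.2 = 1.5337
(1−p)/p = 1.5337/2 = 0.7669  ⇒  p = 1/(1 + 0.7669) = 0.5660
Ai-187: 56.60%, Ai-189: 43.40%.

43.40%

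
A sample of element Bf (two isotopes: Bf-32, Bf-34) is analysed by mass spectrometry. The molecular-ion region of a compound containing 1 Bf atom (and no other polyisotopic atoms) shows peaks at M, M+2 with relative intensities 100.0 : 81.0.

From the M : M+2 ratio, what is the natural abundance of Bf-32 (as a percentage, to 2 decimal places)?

Write p for the Bf-32 fraction. I(M+2)/I(M) = [C(1,1)·p^0·(1−p)] / p^1 = 1·(1−p)/p = 81.0/100.0 = 0.8100
(1−p)/p = 0.8100/1 = 0.8100  ⇒  p = 1/(1 + 0.8100) = 0.5525
Bf-32: 55.25%, Bf-34: 44.75%.

55.25%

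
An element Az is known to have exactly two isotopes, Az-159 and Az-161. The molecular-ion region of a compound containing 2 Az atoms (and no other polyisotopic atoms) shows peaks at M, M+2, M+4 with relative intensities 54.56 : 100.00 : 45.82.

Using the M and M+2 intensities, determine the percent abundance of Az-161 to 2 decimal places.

If p is the fraction of Az that is Az-159, then I(M+2)/I(M) = [C(2,1)·p^1·(1−p)] / p^2 = 2·(1−p)/p = 100.00/54.56 = 1.8328
(1−p)/p = 1.8328/2 = 0.9164  ⇒  p = 1/(1 + 0.9164) = 0.5218
Az-159: 52.18%, Az-161: 47.82%.

47.82%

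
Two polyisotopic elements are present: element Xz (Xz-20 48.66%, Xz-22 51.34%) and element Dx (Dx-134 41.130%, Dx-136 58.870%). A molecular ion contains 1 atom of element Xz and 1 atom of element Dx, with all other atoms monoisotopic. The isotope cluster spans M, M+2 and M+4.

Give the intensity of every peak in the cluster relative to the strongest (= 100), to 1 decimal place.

Element Xz pattern (n=1): 0.4866 : 0.5134
Element Dx pattern (n=1): 0.4113 : 0.5887
Convolve the two distributions (both contribute in 2-u steps):
  M: 0.4866×0.4113 = 0.200139
  M+2: 0.4866×0.5887 + 0.5134×0.4113 = 0.497623
  M+4: 0.5134×0.5887 = 0.302239
Scale to base peak (0.497623) = 100: 40.2 : 100.0 : 60.7

40.2 : 100.0 : 60.7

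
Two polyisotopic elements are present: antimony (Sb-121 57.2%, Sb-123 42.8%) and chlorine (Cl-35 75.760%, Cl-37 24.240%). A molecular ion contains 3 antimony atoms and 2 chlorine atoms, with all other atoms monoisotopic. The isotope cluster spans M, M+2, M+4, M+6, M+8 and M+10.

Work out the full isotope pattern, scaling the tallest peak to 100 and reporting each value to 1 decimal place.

Antimony pattern (n=3): 0.18714925 : 0.42010426 : 0.31434374 : 0.07840275
Chlorine pattern (n=2): 0.57395776 : 0.36728448 : 0.05875776
Convolve the two distributions (both contribute in 2-u steps):
  M: 0.18714925×0.57395776 = 0.107416
  M+2: 0.18714925×0.36728448 + 0.42010426×0.57395776 = 0.309859
  M+4: 0.18714925×0.05875776 + 0.42010426×0.36728448 + 0.31434374×0.57395776 = 0.345714
  M+6: 0.42010426×0.05875776 + 0.31434374×0.36728448 + 0.07840275×0.57395776 = 0.185138
  M+8: 0.31434374×0.05875776 + 0.07840275×0.36728448 = 0.047266
  M+10: 0.07840275×0.05875776 = 0.004607
Scale to base peak (0.345714) = 100: 31.1 : 89.6 : 100.0 : 53.6 : 13.7 : 1.3

31.1 : 89.6 : 100.0 : 53.6 : 13.7 : 1.3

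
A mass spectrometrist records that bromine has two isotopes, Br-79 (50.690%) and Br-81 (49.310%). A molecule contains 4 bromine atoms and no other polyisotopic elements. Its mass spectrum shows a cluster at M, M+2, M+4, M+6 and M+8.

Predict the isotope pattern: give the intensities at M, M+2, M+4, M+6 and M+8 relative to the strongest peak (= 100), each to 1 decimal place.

The 4 Br atoms are independent, so intensities follow the terms of (0.50690 + 0.49310)^4.
P(M) = 0.50690^4 = 0.066022
P(M+2) = 4 × 0.50690^3 × 0.49310^1 = 0.256899
P(M+4) = 6 × 0.50690^2 × 0.49310^2 = 0.374857
P(M+6) = 4 × 0.50690^1 × 0.49310^3 = 0.243101
P(M+8) = 0.49310^4 = 0.059121
The M+4 peak is largest (0.374857); scaling to 100 gives 17.6 : 68.5 : 100.0 : 64.9 : 15.8.

17.6 : 68.5 : 100.0 : 64.9 : 15.8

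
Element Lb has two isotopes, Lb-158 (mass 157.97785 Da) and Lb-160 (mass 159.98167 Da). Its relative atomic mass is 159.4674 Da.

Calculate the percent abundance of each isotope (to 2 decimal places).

Let x be the fractional abundance of Lb-158; then Lb-160 has abundance 1 − x.
157.97785·x + 159.98167·(1 − x) = 159.4674
(157.97785 − 159.98167)·x = 159.4674 − 159.98167
x = -0.51427 / -2.00382 = 0.25664 → 25.66% Lb-158, 74.34% Lb-160.

Lb-158: 25.66%, Lb-160: 74.34%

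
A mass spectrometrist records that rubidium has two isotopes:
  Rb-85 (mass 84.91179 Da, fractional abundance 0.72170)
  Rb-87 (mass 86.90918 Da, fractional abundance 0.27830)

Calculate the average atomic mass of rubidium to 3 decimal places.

Average mass = Σ (abundance × isotope mass) = 0.72170 × 84.91179 + 0.27830 × 86.90918
= 61.280839 + 24.186825 = 85.467664 Da

85.468 Da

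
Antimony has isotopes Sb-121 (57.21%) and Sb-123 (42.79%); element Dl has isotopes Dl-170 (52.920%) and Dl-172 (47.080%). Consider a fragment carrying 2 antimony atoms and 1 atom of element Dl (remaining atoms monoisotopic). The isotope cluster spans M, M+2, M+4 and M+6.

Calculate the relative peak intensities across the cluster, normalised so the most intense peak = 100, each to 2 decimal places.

Antimony pattern (n=2): 0.32729841 : 0.48960318 : 0.18309841
Element Dl pattern (n=1): 0.5292 : 0.4708
Convolve the two distributions (both contribute in 2-u steps):
  M: 0.32729841×0.5292 = 0.173206
  M+2: 0.32729841×0.4708 + 0.48960318×0.5292 = 0.413190
  M+4: 0.48960318×0.4708 + 0.18309841×0.5292 = 0.327401
  M+6: 0.18309841×0.4708 = 0.086203
Scale to base peak (0.413190) = 100: 41.92 : 100.00 : 79.24 : 20.86

41.92 : 100.00 : 79.24 : 20.86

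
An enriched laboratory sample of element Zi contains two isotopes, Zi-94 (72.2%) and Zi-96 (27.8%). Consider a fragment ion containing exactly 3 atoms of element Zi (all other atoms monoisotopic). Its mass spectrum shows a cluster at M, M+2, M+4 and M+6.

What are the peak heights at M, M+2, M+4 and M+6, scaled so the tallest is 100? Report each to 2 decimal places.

86.57 : 100.00 : 38.50 : 4.94

The 3 Zi atoms are independent, so intensities follow the terms of (0.722 + 0.278)^3.
P(M) = 0.722^3 = 0.376367
P(M+2) = 3 × 0.722^2 × 0.278^1 = 0.434751
P(M+4) = 3 × 0.722^1 × 0.278^2 = 0.167397
P(M+6) = 0.278^3 = 0.021485
The M+2 peak is largest (0.434751); scaling to 100 gives 86.57 : 100.00 : 38.50 : 4.94.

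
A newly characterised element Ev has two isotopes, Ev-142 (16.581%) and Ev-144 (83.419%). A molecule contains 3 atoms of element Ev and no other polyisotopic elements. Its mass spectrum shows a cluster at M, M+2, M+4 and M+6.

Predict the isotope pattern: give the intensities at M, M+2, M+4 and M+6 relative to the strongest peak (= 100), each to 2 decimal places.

Each Ev atom is independently Ev-142 (p = 0.16581) or Ev-144 (q = 0.83419); the cluster is the binomial expansion (p + q)^3.
P(M) = 0.16581^3 = 0.004559
P(M+2) = 3 × 0.16581^2 × 0.83419^1 = 0.068803
P(M+4) = 3 × 0.16581^1 × 0.83419^2 = 0.346148
P(M+6) = 0.83419^3 = 0.580490
The M+6 peak is largest (0.580490); scaling to 100 gives 0.79 : 11.85 : 59.63 : 100.00.

0.79 : 11.85 : 59.63 : 100.00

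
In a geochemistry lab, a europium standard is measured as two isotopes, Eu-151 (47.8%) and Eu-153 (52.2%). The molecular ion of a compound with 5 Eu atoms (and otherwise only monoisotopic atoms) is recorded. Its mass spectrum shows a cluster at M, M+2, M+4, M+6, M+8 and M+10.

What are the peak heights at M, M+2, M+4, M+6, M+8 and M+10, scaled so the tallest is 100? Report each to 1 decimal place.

The 5 Eu atoms are independent, so intensities follow the terms of (0.478 + 0.522)^5.
P(M) = 0.478^5 = 0.024954
P(M+2) = 5 × 0.478^4 × 0.522^1 = 0.136255
P(M+4) = 10 × 0.478^3 × 0.522^2 = 0.297594
P(M+6) = 10 × 0.478^2 × 0.522^3 = 0.324988
P(M+8) = 5 × 0.478^1 × 0.522^4 = 0.177452
P(M+10) = 0.522^5 = 0.038757
The M+6 peak is largest (0.324988); scaling to 100 gives 7.7 : 41.9 : 91.6 : 100.0 : 54.6 : 11.9.

7.7 : 41.9 : 91.6 : 100.0 : 54.6 : 11.9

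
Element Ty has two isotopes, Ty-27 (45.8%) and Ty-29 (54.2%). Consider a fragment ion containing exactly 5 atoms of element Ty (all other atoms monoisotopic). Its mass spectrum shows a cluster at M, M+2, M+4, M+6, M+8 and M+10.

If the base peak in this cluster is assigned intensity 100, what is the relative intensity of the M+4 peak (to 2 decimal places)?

84.50

Term probabilities: M 0.0202, M+2 0.1192, M+4 0.2822, M+6 0.3340, M+8 0.1976, M+10 0.0468. Base peak = M+6.
P(M+6) = C(5,3) × 0.458^2 × 0.542^3 = 10 × 0.209764 × 0.15922009 = 0.333986 (base)
P(M+4) = C(5,2) × 0.458^3 × 0.542^2 = 10 × 0.09607191 × 0.293764 = 0.282225
Relative intensity = 0.282225 / 0.333986 × 100 = 84.50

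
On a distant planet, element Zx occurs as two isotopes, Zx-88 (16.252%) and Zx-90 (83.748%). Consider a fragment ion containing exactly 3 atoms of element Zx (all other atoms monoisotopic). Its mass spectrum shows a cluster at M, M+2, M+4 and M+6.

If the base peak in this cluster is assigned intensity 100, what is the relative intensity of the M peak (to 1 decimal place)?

Term probabilities: M 0.0043, M+2 0.0664, M+4 0.3420, M+6 0.5874. Base peak = M+6.
P(M+6) = C(3,3) × 0.16252^0 × 0.83748^3 = 1 × 1.0000 × 0.58738565 = 0.587386 (base)
P(M) = C(3,0) × 0.16252^3 × 0.83748^0 = 1 × 0.0042926 × 1.0000 = 0.004293
Relative intensity = 0.004293 / 0.587386 × 100 = 0.7

0.7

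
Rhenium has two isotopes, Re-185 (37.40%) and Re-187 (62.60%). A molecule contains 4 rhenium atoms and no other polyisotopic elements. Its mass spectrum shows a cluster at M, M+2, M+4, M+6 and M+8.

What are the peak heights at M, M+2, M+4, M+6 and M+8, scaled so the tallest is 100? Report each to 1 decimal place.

The 4 Re atoms are independent, so intensities follow the terms of (0.3740 + 0.6260)^4.
P(M) = 0.3740^4 = 0.019565
P(M+2) = 4 × 0.3740^3 × 0.6260^1 = 0.130993
P(M+4) = 6 × 0.3740^2 × 0.6260^2 = 0.328884
P(M+6) = 4 × 0.3740^1 × 0.6260^3 = 0.366990
P(M+8) = 0.6260^4 = 0.153567
The M+6 peak is largest (0.366990); scaling to 100 gives 5.3 : 35.7 : 89.6 : 100.0 : 41.8.

5.3 : 35.7 : 89.6 : 100.0 : 41.8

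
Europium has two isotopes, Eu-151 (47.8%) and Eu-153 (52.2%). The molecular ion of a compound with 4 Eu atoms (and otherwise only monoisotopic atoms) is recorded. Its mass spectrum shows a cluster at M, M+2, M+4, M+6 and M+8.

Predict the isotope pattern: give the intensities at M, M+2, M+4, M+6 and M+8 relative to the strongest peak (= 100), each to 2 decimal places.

13.98 : 61.05 : 100.00 : 72.80 : 19.88

The 4 Eu atoms are independent, so intensities follow the terms of (0.478 + 0.522)^4.
P(M) = 0.478^4 = 0.052205
P(M+2) = 4 × 0.478^3 × 0.522^1 = 0.228042
P(M+4) = 6 × 0.478^2 × 0.522^2 = 0.373549
P(M+6) = 4 × 0.478^1 × 0.522^3 = 0.271956
P(M+8) = 0.522^4 = 0.074248
The M+4 peak is largest (0.373549); scaling to 100 gives 13.98 : 61.05 : 100.00 : 72.80 : 19.88.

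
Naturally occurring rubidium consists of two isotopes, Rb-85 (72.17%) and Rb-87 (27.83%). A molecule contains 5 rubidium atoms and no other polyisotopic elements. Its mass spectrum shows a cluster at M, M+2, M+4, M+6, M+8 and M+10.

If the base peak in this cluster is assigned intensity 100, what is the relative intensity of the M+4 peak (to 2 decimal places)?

(0.7217 + 0.2783)^5 gives M 0.1958, M+2 0.3775, M+4 0.2911, M+6 0.1123, M+8 0.0216, M+10 0.0017; the largest is M+2.
P(M+2) = C(5,1) × 0.7217^4 × 0.2783^1 = 5 × 0.27128565 × 0.2783 = 0.377494 (base)
P(M+4) = C(5,2) × 0.7217^3 × 0.2783^2 = 10 × 0.37589809 × 0.07745089 = 0.291136
Relative intensity = 0.291136 / 0.377494 × 100 = 77.12

77.12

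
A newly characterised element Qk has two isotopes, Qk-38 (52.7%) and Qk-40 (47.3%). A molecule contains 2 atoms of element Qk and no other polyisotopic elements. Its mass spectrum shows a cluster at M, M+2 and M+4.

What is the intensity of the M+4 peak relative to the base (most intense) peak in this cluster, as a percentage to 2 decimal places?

Binomial terms of (0.527 + 0.473)^2: M 0.2777, M+2 0.4985, M+4 0.2237 → M+2 is the base peak.
P(M+2) = C(2,1) × 0.527^1 × 0.473^1 = 2 × 0.5270 × 0.4730 = 0.498542 (base)
P(M+4) = C(2,2) × 0.527^0 × 0.473^2 = 1 × 1.0000 × 0.223729 = 0.223729
Relative intensity = 0.223729 / 0.498542 × 100 = 44.88

44.88%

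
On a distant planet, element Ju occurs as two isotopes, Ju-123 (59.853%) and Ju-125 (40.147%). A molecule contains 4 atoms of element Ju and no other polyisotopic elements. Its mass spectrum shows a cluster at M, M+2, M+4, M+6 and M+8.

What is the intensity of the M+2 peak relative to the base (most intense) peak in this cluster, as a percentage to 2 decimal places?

99.39%

(0.59853 + 0.40147)^4 gives M 0.1283, M+2 0.3443, M+4 0.3464, M+6 0.1549, M+8 0.0260; the largest is M+4.
P(M+4) = C(4,2) × 0.59853^2 × 0.40147^2 = 6 × 0.35823816 × 0.16117816 = 0.346441 (base)
P(M+2) = C(4,1) × 0.59853^3 × 0.40147^1 = 4 × 0.21441629 × 0.40147 = 0.344327
Relative intensity = 0.344327 / 0.346441 × 100 = 99.39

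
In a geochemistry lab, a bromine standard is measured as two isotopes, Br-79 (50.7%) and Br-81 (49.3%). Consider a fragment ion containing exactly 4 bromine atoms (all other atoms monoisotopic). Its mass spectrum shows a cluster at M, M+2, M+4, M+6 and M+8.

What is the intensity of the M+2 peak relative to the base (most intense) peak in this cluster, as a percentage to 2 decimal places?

68.56%

Binomial terms of (0.507 + 0.493)^4: M 0.0661, M+2 0.2570, M+4 0.3749, M+6 0.2430, M+8 0.0591 → M+4 is the base peak.
P(M+4) = C(4,2) × 0.507^2 × 0.493^2 = 6 × 0.257049 × 0.243049 = 0.374853 (base)
P(M+2) = C(4,1) × 0.507^3 × 0.493^1 = 4 × 0.13032384 × 0.4930 = 0.256999
Relative intensity = 0.256999 / 0.374853 × 100 = 68.56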